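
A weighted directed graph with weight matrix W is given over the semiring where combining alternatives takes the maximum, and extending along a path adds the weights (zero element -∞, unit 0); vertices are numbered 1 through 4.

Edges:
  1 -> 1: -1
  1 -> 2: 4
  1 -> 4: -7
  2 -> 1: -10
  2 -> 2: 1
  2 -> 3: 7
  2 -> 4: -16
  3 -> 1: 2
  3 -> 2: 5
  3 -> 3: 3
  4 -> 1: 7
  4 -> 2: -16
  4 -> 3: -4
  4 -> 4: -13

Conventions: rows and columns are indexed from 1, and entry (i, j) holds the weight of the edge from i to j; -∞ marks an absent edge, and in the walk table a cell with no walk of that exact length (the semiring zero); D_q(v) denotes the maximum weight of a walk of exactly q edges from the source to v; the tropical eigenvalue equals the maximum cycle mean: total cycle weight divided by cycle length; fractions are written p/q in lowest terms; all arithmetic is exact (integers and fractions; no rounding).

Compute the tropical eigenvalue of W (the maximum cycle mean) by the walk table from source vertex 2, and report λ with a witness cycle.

q=0: [-∞, 0, -∞, -∞]
q=1: [-10, 1, 7, -16]
q=2: [9, 12, 10, -15]
q=3: [12, 15, 19, 2]
q=4: [21, 24, 22, 5]
Optimal cycle mean attained by: cycle 2->3->2, total 7 + 5, length 2.
Answer: λ = 6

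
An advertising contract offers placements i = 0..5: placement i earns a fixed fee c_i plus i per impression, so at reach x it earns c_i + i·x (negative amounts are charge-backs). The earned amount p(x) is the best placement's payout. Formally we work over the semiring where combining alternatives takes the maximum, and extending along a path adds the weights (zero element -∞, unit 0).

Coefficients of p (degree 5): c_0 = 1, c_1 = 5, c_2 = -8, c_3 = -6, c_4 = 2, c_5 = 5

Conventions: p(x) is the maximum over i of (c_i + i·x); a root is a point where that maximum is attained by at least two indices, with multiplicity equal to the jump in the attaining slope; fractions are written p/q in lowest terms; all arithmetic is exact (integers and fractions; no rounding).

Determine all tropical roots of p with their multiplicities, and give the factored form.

hull edge (i=0, c=1) to (i=1, c=5): slope 4, span 1
hull edge (i=1, c=5) to (i=5, c=5): slope 0, span 4
Factored form: p(x) = 5 ⊗ (x ⊕ (-4)) ⊗ (x ⊕ 0) ⊗ (x ⊕ 0) ⊗ (x ⊕ 0) ⊗ (x ⊕ 0)
Answer: roots = -4 (mult 1), 0 (mult 4)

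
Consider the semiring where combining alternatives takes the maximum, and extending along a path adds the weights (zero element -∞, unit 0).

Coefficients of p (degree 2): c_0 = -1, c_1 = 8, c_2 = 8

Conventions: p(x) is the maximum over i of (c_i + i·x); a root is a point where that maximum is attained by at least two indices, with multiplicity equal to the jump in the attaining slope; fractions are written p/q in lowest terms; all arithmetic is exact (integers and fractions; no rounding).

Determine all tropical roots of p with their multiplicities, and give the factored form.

hull edge (i=0, c=-1) to (i=1, c=8): slope 9, span 1
hull edge (i=1, c=8) to (i=2, c=8): slope 0, span 1
Factored form: p(x) = 8 ⊗ (x ⊕ (-9)) ⊗ (x ⊕ 0)
Answer: roots = -9 (mult 1), 0 (mult 1)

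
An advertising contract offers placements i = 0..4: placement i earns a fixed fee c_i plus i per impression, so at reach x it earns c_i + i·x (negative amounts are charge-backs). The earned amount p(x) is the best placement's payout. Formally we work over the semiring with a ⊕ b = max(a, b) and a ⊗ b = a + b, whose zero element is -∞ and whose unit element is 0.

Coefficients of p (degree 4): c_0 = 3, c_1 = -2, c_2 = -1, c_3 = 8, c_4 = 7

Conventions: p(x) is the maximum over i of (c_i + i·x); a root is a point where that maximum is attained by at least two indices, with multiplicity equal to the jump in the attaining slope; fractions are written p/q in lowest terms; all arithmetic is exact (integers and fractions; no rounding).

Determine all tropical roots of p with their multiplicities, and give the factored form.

hull edge (i=0, c=3) to (i=3, c=8): slope 5/3, span 3
hull edge (i=3, c=8) to (i=4, c=7): slope -1, span 1
Factored form: p(x) = 7 ⊗ (x ⊕ (-5/3)) ⊗ (x ⊕ (-5/3)) ⊗ (x ⊕ (-5/3)) ⊗ (x ⊕ 1)
Answer: roots = -5/3 (mult 3), 1 (mult 1)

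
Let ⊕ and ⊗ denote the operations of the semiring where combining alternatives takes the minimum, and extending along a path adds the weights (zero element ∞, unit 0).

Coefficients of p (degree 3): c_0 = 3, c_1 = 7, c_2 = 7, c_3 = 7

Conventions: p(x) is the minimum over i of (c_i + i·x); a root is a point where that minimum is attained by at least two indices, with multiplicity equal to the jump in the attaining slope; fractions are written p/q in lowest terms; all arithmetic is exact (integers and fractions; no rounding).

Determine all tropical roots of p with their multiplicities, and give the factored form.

hull edge (i=0, c=3) to (i=3, c=7): slope 4/3, span 3
Factored form: p(x) = 7 ⊗ (x ⊕ (-4/3)) ⊗ (x ⊕ (-4/3)) ⊗ (x ⊕ (-4/3))
Answer: roots = -4/3 (mult 3)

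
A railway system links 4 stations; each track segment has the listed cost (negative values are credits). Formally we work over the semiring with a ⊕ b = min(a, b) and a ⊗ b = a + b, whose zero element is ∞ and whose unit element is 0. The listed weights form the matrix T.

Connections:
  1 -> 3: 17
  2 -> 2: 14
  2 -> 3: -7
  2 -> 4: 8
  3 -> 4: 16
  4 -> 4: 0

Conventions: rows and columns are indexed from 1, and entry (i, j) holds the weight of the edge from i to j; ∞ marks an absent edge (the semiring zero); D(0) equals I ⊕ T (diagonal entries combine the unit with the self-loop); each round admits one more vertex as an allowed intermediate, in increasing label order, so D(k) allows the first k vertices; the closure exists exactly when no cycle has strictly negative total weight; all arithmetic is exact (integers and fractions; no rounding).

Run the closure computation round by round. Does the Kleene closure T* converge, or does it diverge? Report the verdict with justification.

D(0):
  [0, ∞, 17, ∞]
  [∞, 0, -7, 8]
  [∞, ∞, 0, 16]
  [∞, ∞, ∞, 0]
D(1):
  [0, ∞, 17, ∞]
  [∞, 0, -7, 8]
  [∞, ∞, 0, 16]
  [∞, ∞, ∞, 0]
D(2):
  [0, ∞, 17, ∞]
  [∞, 0, -7, 8]
  [∞, ∞, 0, 16]
  [∞, ∞, ∞, 0]
D(3):
  [0, ∞, 17, 33]
  [∞, 0, -7, 8]
  [∞, ∞, 0, 16]
  [∞, ∞, ∞, 0]
D(4):
  [0, ∞, 17, 33]
  [∞, 0, -7, 8]
  [∞, ∞, 0, 16]
  [∞, ∞, ∞, 0]
Key observation: every diagonal entry stays at the unit through all rounds, so no improving cycle exists.
Answer: CONVERGES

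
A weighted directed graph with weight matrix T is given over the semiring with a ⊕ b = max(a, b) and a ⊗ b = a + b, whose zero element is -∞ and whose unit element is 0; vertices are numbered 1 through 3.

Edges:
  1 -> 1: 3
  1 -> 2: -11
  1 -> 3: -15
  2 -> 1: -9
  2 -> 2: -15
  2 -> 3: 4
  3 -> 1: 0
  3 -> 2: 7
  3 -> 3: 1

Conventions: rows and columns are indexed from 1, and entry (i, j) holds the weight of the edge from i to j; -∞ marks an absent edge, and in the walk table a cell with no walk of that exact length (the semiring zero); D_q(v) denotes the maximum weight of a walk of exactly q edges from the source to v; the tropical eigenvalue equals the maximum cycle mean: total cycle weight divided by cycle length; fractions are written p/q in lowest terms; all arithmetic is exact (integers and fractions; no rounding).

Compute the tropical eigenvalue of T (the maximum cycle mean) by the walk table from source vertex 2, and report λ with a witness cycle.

q=0: [-∞, 0, -∞]
q=1: [-9, -15, 4]
q=2: [4, 11, 5]
q=3: [7, 12, 15]
Optimal cycle mean attained by: cycle 2->3->2, total 4 + 7, length 2.
Answer: λ = 11/2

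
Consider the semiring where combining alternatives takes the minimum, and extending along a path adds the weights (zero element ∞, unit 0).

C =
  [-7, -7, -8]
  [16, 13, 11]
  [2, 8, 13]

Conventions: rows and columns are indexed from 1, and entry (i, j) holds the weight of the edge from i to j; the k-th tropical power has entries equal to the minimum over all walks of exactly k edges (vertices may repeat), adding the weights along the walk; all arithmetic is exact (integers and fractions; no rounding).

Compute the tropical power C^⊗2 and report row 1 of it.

C^⊗2:
  [-14, -14, -15]
  [9, 9, 8]
  [-5, -5, -6]
Answer: row 1 of C^⊗2 = [-14, -14, -15]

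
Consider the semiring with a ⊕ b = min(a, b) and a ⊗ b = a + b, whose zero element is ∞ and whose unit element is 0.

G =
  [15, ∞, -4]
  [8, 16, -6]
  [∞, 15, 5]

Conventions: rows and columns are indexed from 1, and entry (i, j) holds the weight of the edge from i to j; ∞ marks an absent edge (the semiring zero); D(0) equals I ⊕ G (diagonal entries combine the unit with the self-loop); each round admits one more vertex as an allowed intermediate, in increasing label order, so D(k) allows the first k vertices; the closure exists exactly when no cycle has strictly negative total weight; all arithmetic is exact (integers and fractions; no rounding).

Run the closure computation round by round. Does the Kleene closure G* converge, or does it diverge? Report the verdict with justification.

D(0):
  [0, ∞, -4]
  [8, 0, -6]
  [∞, 15, 0]
D(1):
  [0, ∞, -4]
  [8, 0, -6]
  [∞, 15, 0]
D(2):
  [0, ∞, -4]
  [8, 0, -6]
  [23, 15, 0]
D(3):
  [0, 11, -4]
  [8, 0, -6]
  [23, 15, 0]
Key observation: every diagonal entry stays at the unit through all rounds, so no improving cycle exists.
Answer: CONVERGES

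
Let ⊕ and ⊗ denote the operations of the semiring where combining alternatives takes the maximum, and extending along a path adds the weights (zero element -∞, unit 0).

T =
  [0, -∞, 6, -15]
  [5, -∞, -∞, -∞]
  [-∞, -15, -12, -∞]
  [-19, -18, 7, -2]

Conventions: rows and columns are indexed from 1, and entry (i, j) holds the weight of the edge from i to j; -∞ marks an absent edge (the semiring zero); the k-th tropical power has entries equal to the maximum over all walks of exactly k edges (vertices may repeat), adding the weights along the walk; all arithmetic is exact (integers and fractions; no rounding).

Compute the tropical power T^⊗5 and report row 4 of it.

T^⊗2:
  [0, -9, 6, -15]
  [5, -∞, 11, -10]
  [-10, -27, -24, -∞]
  [-13, -8, 5, -4]
T^⊗3:
  [0, -9, 6, -15]
  [5, -4, 11, -10]
  [-10, -39, -4, -25]
  [-3, -10, 3, -6]
T^⊗4:
  [0, -9, 6, -15]
  [5, -4, 11, -10]
  [-10, -19, -4, -25]
  [-3, -12, 3, -8]
T^⊗5:
  [0, -9, 6, -15]
  [5, -4, 11, -10]
  [-10, -19, -4, -25]
  [-3, -12, 3, -10]
Answer: row 4 of T^⊗5 = [-3, -12, 3, -10]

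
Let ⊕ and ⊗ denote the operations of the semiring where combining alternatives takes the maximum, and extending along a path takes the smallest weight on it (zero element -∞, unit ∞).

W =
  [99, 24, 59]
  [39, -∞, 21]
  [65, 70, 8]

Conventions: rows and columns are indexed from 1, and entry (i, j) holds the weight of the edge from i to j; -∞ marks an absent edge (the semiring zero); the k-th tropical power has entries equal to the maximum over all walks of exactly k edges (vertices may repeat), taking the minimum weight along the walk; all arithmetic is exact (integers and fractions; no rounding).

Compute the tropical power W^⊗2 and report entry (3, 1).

W^⊗2:
  [99, 59, 59]
  [39, 24, 39]
  [65, 24, 59]
Key observation: the optimum is the walk 3->1->1, with weight 65 min 99 = 65.
Optimal value attained by: walk 3->1->1.
Answer: (W^⊗2)[3][1] = 65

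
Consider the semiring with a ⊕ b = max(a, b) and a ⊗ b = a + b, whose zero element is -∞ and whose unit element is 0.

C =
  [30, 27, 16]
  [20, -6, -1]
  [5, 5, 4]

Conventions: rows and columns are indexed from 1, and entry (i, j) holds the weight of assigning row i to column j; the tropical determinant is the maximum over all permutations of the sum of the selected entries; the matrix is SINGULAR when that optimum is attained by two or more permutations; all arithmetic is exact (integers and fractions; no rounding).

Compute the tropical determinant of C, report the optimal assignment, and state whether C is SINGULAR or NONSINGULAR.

σ = (1, 2, 3): 30 + (-6) + 4 = 28
σ = (1, 3, 2): 30 + (-1) + 5 = 34
σ = (2, 1, 3): 27 + 20 + 4 = 51
σ = (2, 3, 1): 27 + (-1) + 5 = 31
σ = (3, 1, 2): 16 + 20 + 5 = 41
σ = (3, 2, 1): 16 + (-6) + 5 = 15
Optimal value attained by: σ = (2, 1, 3).
Answer: det⊕(C) = 51; verdict: NONSINGULAR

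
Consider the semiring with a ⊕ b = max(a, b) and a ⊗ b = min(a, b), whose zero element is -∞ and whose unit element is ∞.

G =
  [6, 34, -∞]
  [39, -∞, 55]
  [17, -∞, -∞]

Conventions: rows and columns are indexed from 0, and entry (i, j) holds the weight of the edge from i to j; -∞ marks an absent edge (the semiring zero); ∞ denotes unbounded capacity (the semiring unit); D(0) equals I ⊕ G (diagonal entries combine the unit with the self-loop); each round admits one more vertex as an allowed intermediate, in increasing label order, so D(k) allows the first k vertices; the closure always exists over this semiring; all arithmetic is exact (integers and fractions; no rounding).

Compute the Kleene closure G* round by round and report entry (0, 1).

D(0):
  [∞, 34, -∞]
  [39, ∞, 55]
  [17, -∞, ∞]
D(1):
  [∞, 34, -∞]
  [39, ∞, 55]
  [17, 17, ∞]
D(2):
  [∞, 34, 34]
  [39, ∞, 55]
  [17, 17, ∞]
D(3):
  [∞, 34, 34]
  [39, ∞, 55]
  [17, 17, ∞]
Answer: G*[0][1] = 34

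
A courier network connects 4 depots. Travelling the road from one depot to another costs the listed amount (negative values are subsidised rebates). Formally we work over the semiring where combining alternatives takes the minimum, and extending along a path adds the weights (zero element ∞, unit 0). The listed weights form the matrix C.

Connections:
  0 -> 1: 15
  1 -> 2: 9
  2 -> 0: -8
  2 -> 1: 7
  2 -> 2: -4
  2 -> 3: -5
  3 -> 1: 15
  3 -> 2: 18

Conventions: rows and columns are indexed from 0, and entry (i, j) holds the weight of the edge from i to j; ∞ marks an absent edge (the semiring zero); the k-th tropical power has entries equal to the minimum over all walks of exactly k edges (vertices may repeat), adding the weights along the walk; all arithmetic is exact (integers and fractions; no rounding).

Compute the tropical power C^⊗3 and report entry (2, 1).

C^⊗2:
  [∞, ∞, 24, ∞]
  [1, 16, 5, 4]
  [-12, 3, -8, -9]
  [10, 25, 14, 13]
C^⊗3:
  [16, 31, 20, 19]
  [-3, 12, 1, 0]
  [-16, -1, -12, -13]
  [6, 21, 10, 9]
Key observation: the optimum is the walk 2->2->2->1, with weight (-4) + (-4) + 7 = -1.
Optimal value attained by: walk 2->2->2->1.
Answer: (C^⊗3)[2][1] = -1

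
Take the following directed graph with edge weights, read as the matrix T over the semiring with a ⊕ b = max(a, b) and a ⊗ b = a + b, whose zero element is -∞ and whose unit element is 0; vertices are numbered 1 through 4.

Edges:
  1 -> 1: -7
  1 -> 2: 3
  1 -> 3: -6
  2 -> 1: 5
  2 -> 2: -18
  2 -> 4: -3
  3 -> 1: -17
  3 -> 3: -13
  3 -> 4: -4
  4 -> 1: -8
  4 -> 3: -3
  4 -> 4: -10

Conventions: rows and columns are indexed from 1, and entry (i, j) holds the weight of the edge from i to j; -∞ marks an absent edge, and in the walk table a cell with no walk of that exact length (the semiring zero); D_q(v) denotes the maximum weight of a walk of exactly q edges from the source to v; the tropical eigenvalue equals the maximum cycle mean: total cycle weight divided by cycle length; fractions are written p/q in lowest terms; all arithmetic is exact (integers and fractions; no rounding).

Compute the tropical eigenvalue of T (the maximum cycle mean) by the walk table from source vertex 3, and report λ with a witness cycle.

q=0: [-∞, -∞, 0, -∞]
q=1: [-17, -∞, -13, -4]
q=2: [-12, -14, -7, -14]
q=3: [-9, -9, -17, -11]
q=4: [-4, -6, -14, -12]
Optimal cycle mean attained by: cycle 1->2->1, total 3 + 5, length 2.
Answer: λ = 4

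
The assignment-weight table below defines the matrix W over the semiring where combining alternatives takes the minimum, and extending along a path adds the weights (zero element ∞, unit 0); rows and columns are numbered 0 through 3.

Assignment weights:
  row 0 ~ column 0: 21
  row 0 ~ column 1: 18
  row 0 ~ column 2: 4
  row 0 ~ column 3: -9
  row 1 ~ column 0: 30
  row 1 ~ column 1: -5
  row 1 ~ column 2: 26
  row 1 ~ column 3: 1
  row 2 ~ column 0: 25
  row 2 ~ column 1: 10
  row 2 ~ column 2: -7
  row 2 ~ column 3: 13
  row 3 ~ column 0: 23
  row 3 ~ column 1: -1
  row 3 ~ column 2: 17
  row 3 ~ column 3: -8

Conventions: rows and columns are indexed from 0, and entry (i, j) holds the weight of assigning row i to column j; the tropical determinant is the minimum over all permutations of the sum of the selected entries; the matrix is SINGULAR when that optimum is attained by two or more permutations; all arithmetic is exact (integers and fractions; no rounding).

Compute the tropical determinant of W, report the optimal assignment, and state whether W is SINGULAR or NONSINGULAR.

σ = (0, 1, 2, 3): 21 + (-5) + (-7) + (-8) = 1
σ = (0, 1, 3, 2): 21 + (-5) + 13 + 17 = 46
σ = (0, 2, 1, 3): 21 + 26 + 10 + (-8) = 49
σ = (0, 2, 3, 1): 21 + 26 + 13 + (-1) = 59
σ = (0, 3, 1, 2): 21 + 1 + 10 + 17 = 49
σ = (0, 3, 2, 1): 21 + 1 + (-7) + (-1) = 14
σ = (1, 0, 2, 3): 18 + 30 + (-7) + (-8) = 33
σ = (1, 0, 3, 2): 18 + 30 + 13 + 17 = 78
σ = (1, 2, 0, 3): 18 + 26 + 25 + (-8) = 61
σ = (1, 2, 3, 0): 18 + 26 + 13 + 23 = 80
σ = (1, 3, 0, 2): 18 + 1 + 25 + 17 = 61
σ = (1, 3, 2, 0): 18 + 1 + (-7) + 23 = 35
σ = (2, 0, 1, 3): 4 + 30 + 10 + (-8) = 36
σ = (2, 0, 3, 1): 4 + 30 + 13 + (-1) = 46
σ = (2, 1, 0, 3): 4 + (-5) + 25 + (-8) = 16
σ = (2, 1, 3, 0): 4 + (-5) + 13 + 23 = 35
σ = (2, 3, 0, 1): 4 + 1 + 25 + (-1) = 29
σ = (2, 3, 1, 0): 4 + 1 + 10 + 23 = 38
σ = (3, 0, 1, 2): (-9) + 30 + 10 + 17 = 48
σ = (3, 0, 2, 1): (-9) + 30 + (-7) + (-1) = 13
σ = (3, 1, 0, 2): (-9) + (-5) + 25 + 17 = 28
σ = (3, 1, 2, 0): (-9) + (-5) + (-7) + 23 = 2
σ = (3, 2, 0, 1): (-9) + 26 + 25 + (-1) = 41
σ = (3, 2, 1, 0): (-9) + 26 + 10 + 23 = 50
Optimal value attained by: σ = (0, 1, 2, 3).
Answer: det⊕(W) = 1; verdict: NONSINGULAR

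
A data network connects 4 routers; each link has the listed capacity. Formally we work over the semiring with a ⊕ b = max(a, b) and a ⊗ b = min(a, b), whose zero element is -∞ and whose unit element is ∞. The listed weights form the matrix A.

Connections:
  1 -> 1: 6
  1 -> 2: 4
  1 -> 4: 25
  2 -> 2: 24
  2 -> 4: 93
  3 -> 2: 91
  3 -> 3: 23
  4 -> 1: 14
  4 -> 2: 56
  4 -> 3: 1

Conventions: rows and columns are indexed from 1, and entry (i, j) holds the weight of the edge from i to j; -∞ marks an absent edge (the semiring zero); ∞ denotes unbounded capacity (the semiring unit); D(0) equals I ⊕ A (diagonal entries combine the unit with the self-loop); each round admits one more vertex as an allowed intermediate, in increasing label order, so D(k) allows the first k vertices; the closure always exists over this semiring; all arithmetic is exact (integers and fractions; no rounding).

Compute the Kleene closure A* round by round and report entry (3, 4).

D(0):
  [∞, 4, -∞, 25]
  [-∞, ∞, -∞, 93]
  [-∞, 91, ∞, -∞]
  [14, 56, 1, ∞]
D(1):
  [∞, 4, -∞, 25]
  [-∞, ∞, -∞, 93]
  [-∞, 91, ∞, -∞]
  [14, 56, 1, ∞]
D(2):
  [∞, 4, -∞, 25]
  [-∞, ∞, -∞, 93]
  [-∞, 91, ∞, 91]
  [14, 56, 1, ∞]
D(3):
  [∞, 4, -∞, 25]
  [-∞, ∞, -∞, 93]
  [-∞, 91, ∞, 91]
  [14, 56, 1, ∞]
D(4):
  [∞, 25, 1, 25]
  [14, ∞, 1, 93]
  [14, 91, ∞, 91]
  [14, 56, 1, ∞]
Answer: A*[3][4] = 91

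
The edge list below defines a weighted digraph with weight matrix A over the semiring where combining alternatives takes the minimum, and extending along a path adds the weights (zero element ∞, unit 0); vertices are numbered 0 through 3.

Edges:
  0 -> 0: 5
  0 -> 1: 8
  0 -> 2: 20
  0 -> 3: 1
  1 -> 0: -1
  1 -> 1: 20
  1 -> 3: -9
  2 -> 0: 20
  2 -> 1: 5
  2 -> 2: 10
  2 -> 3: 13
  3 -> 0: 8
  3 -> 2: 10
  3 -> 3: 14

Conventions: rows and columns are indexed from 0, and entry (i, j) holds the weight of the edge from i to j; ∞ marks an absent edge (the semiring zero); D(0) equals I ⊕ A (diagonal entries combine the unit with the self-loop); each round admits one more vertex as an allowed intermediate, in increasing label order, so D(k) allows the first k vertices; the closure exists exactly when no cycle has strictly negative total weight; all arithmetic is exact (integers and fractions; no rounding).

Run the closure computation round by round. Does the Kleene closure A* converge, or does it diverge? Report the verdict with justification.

D(0):
  [0, 8, 20, 1]
  [-1, 0, ∞, -9]
  [20, 5, 0, 13]
  [8, ∞, 10, 0]
D(1):
  [0, 8, 20, 1]
  [-1, 0, 19, -9]
  [20, 5, 0, 13]
  [8, 16, 10, 0]
D(2):
  [0, 8, 20, -1]
  [-1, 0, 19, -9]
  [4, 5, 0, -4]
  [8, 16, 10, 0]
D(3):
  [0, 8, 20, -1]
  [-1, 0, 19, -9]
  [4, 5, 0, -4]
  [8, 15, 10, 0]
D(4):
  [0, 8, 9, -1]
  [-1, 0, 1, -9]
  [4, 5, 0, -4]
  [8, 15, 10, 0]
Key observation: every diagonal entry stays at the unit through all rounds, so no improving cycle exists.
Answer: CONVERGES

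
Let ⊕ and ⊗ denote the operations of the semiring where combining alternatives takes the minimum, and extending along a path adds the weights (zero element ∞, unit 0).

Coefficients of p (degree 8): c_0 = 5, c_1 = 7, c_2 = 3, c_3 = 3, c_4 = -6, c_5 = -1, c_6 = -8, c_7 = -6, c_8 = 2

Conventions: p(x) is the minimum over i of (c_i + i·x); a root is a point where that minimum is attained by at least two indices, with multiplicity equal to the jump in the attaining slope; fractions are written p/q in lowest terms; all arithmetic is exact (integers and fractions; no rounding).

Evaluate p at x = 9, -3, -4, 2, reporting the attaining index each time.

p(9) = min(5+0·9=5, 7+1·9=16, 3+2·9=21, 3+3·9=30, -6+4·9=30, -1+5·9=44, -8+6·9=46, -6+7·9=57, 2+8·9=74) = 5 (attained by i=0)
p(-3) = min(5+0·(-3)=5, 7+1·(-3)=4, 3+2·(-3)=-3, 3+3·(-3)=-6, -6+4·(-3)=-18, -1+5·(-3)=-16, -8+6·(-3)=-26, -6+7·(-3)=-27, 2+8·(-3)=-22) = -27 (attained by i=7)
p(-4) = min(5+0·(-4)=5, 7+1·(-4)=3, 3+2·(-4)=-5, 3+3·(-4)=-9, -6+4·(-4)=-22, -1+5·(-4)=-21, -8+6·(-4)=-32, -6+7·(-4)=-34, 2+8·(-4)=-30) = -34 (attained by i=7)
p(2) = min(5+0·2=5, 7+1·2=9, 3+2·2=7, 3+3·2=9, -6+4·2=2, -1+5·2=9, -8+6·2=4, -6+7·2=8, 2+8·2=18) = 2 (attained by i=4)
Answer: p(9) = 5; p(-3) = -27; p(-4) = -34; p(2) = 2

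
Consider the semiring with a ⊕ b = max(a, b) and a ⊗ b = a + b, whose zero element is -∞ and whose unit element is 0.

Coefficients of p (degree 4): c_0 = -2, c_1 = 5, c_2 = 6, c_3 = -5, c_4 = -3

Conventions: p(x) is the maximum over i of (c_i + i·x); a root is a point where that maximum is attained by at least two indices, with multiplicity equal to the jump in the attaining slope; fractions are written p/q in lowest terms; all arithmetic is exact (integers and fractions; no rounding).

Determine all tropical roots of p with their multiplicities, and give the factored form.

hull edge (i=0, c=-2) to (i=1, c=5): slope 7, span 1
hull edge (i=1, c=5) to (i=2, c=6): slope 1, span 1
hull edge (i=2, c=6) to (i=4, c=-3): slope -9/2, span 2
Factored form: p(x) = -3 ⊗ (x ⊕ (-7)) ⊗ (x ⊕ (-1)) ⊗ (x ⊕ 9/2) ⊗ (x ⊕ 9/2)
Answer: roots = -7 (mult 1), -1 (mult 1), 9/2 (mult 2)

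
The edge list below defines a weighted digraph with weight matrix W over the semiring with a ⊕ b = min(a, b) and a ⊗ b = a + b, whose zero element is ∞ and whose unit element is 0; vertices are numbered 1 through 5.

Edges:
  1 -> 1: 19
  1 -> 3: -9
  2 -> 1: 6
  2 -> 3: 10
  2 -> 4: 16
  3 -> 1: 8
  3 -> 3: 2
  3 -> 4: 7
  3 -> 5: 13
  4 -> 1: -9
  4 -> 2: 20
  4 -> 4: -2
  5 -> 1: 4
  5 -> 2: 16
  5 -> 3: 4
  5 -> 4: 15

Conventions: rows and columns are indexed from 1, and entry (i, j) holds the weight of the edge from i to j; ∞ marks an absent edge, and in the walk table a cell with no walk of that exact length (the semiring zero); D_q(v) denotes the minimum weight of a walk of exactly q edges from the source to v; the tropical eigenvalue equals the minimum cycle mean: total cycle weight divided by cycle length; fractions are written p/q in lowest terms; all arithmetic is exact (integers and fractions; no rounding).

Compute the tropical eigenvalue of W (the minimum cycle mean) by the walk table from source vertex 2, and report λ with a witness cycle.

q=0: [∞, 0, ∞, ∞, ∞]
q=1: [6, ∞, 10, 16, ∞]
q=2: [7, 36, -3, 14, 23]
q=3: [5, 34, -2, 4, 10]
q=4: [-5, 24, -4, 2, 11]
q=5: [-7, 22, -14, 0, 9]
Optimal cycle mean attained by: cycle 1->3->4->1, total (-9) + 7 + (-9), length 3.
Answer: λ = -11/3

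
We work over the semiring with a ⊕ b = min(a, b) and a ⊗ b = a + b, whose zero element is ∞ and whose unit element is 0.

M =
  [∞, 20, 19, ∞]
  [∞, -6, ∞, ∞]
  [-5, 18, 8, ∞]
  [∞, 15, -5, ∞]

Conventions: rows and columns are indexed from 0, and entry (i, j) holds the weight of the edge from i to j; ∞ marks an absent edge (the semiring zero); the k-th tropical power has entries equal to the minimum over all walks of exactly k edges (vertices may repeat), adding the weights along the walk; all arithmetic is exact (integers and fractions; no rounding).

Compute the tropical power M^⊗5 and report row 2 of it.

M^⊗2:
  [14, 14, 27, ∞]
  [∞, -12, ∞, ∞]
  [3, 12, 14, ∞]
  [-10, 9, 3, ∞]
M^⊗3:
  [22, 8, 33, ∞]
  [∞, -18, ∞, ∞]
  [9, 6, 22, ∞]
  [-2, 3, 9, ∞]
M^⊗4:
  [28, 2, 41, ∞]
  [∞, -24, ∞, ∞]
  [17, 0, 28, ∞]
  [4, -3, 17, ∞]
M^⊗5:
  [36, -4, 47, ∞]
  [∞, -30, ∞, ∞]
  [23, -6, 36, ∞]
  [12, -9, 23, ∞]
Answer: row 2 of M^⊗5 = [23, -6, 36, ∞]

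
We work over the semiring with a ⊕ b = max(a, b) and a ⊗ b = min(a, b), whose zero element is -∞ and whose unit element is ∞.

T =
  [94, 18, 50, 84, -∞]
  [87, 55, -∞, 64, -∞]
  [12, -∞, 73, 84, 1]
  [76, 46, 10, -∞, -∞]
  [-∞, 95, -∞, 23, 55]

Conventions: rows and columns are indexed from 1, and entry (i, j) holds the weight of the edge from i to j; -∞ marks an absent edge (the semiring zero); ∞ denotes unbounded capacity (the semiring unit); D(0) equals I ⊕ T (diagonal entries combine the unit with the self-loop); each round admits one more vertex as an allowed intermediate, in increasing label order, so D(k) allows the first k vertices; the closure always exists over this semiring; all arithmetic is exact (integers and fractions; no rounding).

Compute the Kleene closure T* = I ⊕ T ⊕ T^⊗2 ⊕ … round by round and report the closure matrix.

D(0):
  [∞, 18, 50, 84, -∞]
  [87, ∞, -∞, 64, -∞]
  [12, -∞, ∞, 84, 1]
  [76, 46, 10, ∞, -∞]
  [-∞, 95, -∞, 23, ∞]
D(1):
  [∞, 18, 50, 84, -∞]
  [87, ∞, 50, 84, -∞]
  [12, 12, ∞, 84, 1]
  [76, 46, 50, ∞, -∞]
  [-∞, 95, -∞, 23, ∞]
D(2):
  [∞, 18, 50, 84, -∞]
  [87, ∞, 50, 84, -∞]
  [12, 12, ∞, 84, 1]
  [76, 46, 50, ∞, -∞]
  [87, 95, 50, 84, ∞]
D(3):
  [∞, 18, 50, 84, 1]
  [87, ∞, 50, 84, 1]
  [12, 12, ∞, 84, 1]
  [76, 46, 50, ∞, 1]
  [87, 95, 50, 84, ∞]
D(4):
  [∞, 46, 50, 84, 1]
  [87, ∞, 50, 84, 1]
  [76, 46, ∞, 84, 1]
  [76, 46, 50, ∞, 1]
  [87, 95, 50, 84, ∞]
D(5):
  [∞, 46, 50, 84, 1]
  [87, ∞, 50, 84, 1]
  [76, 46, ∞, 84, 1]
  [76, 46, 50, ∞, 1]
  [87, 95, 50, 84, ∞]
Answer: T* = [[∞, 46, 50, 84, 1], [87, ∞, 50, 84, 1], [76, 46, ∞, 84, 1], [76, 46, 50, ∞, 1], [87, 95, 50, 84, ∞]]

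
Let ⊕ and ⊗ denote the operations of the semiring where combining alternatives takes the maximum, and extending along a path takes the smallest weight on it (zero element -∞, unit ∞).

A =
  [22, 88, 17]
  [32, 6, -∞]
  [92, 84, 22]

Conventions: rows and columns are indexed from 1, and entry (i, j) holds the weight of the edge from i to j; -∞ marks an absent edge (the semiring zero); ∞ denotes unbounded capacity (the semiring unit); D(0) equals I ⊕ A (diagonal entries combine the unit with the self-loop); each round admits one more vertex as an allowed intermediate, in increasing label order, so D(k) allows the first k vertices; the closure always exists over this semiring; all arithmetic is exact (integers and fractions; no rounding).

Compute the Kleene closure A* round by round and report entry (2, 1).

D(0):
  [∞, 88, 17]
  [32, ∞, -∞]
  [92, 84, ∞]
D(1):
  [∞, 88, 17]
  [32, ∞, 17]
  [92, 88, ∞]
D(2):
  [∞, 88, 17]
  [32, ∞, 17]
  [92, 88, ∞]
D(3):
  [∞, 88, 17]
  [32, ∞, 17]
  [92, 88, ∞]
Answer: A*[2][1] = 32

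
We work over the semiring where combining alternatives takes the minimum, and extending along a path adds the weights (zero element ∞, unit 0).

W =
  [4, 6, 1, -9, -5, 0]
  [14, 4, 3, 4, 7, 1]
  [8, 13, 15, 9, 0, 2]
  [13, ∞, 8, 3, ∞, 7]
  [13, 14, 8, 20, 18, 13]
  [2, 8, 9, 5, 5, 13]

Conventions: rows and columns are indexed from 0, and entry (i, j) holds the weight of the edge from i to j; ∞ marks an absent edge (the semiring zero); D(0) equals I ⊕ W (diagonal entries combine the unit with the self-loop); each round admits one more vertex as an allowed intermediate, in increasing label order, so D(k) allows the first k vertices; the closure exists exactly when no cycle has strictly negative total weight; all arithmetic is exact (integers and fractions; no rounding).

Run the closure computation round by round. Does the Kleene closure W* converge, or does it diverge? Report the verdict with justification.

D(0):
  [0, 6, 1, -9, -5, 0]
  [14, 0, 3, 4, 7, 1]
  [8, 13, 0, 9, 0, 2]
  [13, ∞, 8, 0, ∞, 7]
  [13, 14, 8, 20, 0, 13]
  [2, 8, 9, 5, 5, 0]
D(1):
  [0, 6, 1, -9, -5, 0]
  [14, 0, 3, 4, 7, 1]
  [8, 13, 0, -1, 0, 2]
  [13, 19, 8, 0, 8, 7]
  [13, 14, 8, 4, 0, 13]
  [2, 8, 3, -7, -3, 0]
D(2):
  [0, 6, 1, -9, -5, 0]
  [14, 0, 3, 4, 7, 1]
  [8, 13, 0, -1, 0, 2]
  [13, 19, 8, 0, 8, 7]
  [13, 14, 8, 4, 0, 13]
  [2, 8, 3, -7, -3, 0]
D(3):
  [0, 6, 1, -9, -5, 0]
  [11, 0, 3, 2, 3, 1]
  [8, 13, 0, -1, 0, 2]
  [13, 19, 8, 0, 8, 7]
  [13, 14, 8, 4, 0, 10]
  [2, 8, 3, -7, -3, 0]
D(4):
  [0, 6, -1, -9, -5, -2]
  [11, 0, 3, 2, 3, 1]
  [8, 13, 0, -1, 0, 2]
  [13, 19, 8, 0, 8, 7]
  [13, 14, 8, 4, 0, 10]
  [2, 8, 1, -7, -3, 0]
D(5):
  [0, 6, -1, -9, -5, -2]
  [11, 0, 3, 2, 3, 1]
  [8, 13, 0, -1, 0, 2]
  [13, 19, 8, 0, 8, 7]
  [13, 14, 8, 4, 0, 10]
  [2, 8, 1, -7, -3, 0]
D(6):
  [0, 6, -1, -9, -5, -2]
  [3, 0, 2, -6, -2, 1]
  [4, 10, 0, -5, -1, 2]
  [9, 15, 8, 0, 4, 7]
  [12, 14, 8, 3, 0, 10]
  [2, 8, 1, -7, -3, 0]
Key observation: every diagonal entry stays at the unit through all rounds, so no improving cycle exists.
Answer: CONVERGES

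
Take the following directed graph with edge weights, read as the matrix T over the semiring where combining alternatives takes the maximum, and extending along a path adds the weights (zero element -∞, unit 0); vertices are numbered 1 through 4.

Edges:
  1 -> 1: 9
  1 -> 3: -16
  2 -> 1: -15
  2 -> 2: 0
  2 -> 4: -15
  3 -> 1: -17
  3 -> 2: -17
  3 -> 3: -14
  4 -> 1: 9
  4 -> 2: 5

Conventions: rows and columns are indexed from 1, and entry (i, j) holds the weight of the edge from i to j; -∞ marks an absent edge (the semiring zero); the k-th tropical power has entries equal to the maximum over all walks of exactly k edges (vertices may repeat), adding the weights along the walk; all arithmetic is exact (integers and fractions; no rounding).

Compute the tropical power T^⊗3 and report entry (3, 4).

T^⊗2:
  [18, -33, -7, -∞]
  [-6, 0, -31, -15]
  [-8, -17, -28, -32]
  [18, 5, -7, -10]
T^⊗3:
  [27, -24, 2, -48]
  [3, 0, -22, -15]
  [1, -17, -24, -32]
  [27, 5, 2, -10]
Key observation: the optimum is the walk 3->2->2->4, with weight (-17) + 0 + (-15) = -32.
Optimal value attained by: walk 3->2->2->4.
Answer: (T^⊗3)[3][4] = -32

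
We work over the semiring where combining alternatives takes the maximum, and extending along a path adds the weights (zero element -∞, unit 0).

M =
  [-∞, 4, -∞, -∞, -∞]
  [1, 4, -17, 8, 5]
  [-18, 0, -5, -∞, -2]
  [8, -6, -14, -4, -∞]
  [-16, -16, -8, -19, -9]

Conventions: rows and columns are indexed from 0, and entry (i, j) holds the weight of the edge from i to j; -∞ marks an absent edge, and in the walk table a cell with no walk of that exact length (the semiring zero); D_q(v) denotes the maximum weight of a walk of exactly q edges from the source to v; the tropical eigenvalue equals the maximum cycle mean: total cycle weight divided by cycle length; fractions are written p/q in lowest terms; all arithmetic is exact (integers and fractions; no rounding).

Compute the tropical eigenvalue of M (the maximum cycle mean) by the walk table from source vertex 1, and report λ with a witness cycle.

q=0: [-∞, 0, -∞, -∞, -∞]
q=1: [1, 4, -17, 8, 5]
q=2: [16, 8, -3, 12, 9]
q=3: [20, 20, 1, 16, 13]
q=4: [24, 24, 5, 28, 25]
q=5: [36, 28, 17, 32, 29]
Optimal cycle mean attained by: cycle 0->1->3->0, total 4 + 8 + 8, length 3.
Answer: λ = 20/3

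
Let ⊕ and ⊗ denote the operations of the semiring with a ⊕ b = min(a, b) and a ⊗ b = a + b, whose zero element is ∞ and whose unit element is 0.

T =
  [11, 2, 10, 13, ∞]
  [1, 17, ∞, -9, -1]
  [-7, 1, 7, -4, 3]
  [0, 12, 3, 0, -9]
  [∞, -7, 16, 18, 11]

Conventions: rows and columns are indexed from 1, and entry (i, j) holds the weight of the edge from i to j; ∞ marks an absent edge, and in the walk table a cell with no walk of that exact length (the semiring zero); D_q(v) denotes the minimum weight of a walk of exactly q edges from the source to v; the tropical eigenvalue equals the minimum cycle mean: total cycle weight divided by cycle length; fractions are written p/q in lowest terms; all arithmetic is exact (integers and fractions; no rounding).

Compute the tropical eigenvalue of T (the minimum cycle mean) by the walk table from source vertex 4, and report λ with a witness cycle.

q=0: [∞, ∞, ∞, 0, ∞]
q=1: [0, 12, 3, 0, -9]
q=2: [-4, -16, 3, -1, -9]
q=3: [-15, -16, 2, -25, -17]
q=4: [-25, -24, -22, -25, -34]
q=5: [-29, -41, -22, -33, -34]
Optimal cycle mean attained by: cycle 2->4->5->2, total (-9) + (-9) + (-7), length 3.
Answer: λ = -25/3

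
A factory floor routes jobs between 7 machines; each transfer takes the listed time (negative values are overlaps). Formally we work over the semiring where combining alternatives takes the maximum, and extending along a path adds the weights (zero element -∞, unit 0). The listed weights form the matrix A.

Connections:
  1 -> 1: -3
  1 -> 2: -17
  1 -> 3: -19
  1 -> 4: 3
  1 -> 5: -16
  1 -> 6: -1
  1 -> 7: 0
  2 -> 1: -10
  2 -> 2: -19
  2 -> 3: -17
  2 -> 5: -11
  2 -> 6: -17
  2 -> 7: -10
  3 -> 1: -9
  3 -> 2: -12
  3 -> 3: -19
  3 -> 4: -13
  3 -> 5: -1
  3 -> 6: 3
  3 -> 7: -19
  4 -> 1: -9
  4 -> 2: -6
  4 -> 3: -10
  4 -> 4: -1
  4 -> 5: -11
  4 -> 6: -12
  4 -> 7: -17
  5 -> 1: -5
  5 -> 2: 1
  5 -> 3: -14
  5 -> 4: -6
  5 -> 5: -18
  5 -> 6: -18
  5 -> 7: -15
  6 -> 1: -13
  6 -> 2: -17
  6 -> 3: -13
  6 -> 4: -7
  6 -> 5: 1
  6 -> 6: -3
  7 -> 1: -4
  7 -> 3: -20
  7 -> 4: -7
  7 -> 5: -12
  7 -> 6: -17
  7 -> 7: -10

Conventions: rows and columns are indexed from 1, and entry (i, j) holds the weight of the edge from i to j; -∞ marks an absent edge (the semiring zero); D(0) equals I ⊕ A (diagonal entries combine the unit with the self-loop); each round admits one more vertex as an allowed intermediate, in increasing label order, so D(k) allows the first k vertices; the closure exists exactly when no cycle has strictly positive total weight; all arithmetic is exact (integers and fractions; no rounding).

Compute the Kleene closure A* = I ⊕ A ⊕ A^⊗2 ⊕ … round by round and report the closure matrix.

D(0):
  [0, -17, -19, 3, -16, -1, 0]
  [-10, 0, -17, -∞, -11, -17, -10]
  [-9, -12, 0, -13, -1, 3, -19]
  [-9, -6, -10, 0, -11, -12, -17]
  [-5, 1, -14, -6, 0, -18, -15]
  [-13, -17, -13, -7, 1, 0, -∞]
  [-4, -∞, -20, -7, -12, -17, 0]
D(1):
  [0, -17, -19, 3, -16, -1, 0]
  [-10, 0, -17, -7, -11, -11, -10]
  [-9, -12, 0, -6, -1, 3, -9]
  [-9, -6, -10, 0, -11, -10, -9]
  [-5, 1, -14, -2, 0, -6, -5]
  [-13, -17, -13, -7, 1, 0, -13]
  [-4, -21, -20, -1, -12, -5, 0]
D(2):
  [0, -17, -19, 3, -16, -1, 0]
  [-10, 0, -17, -7, -11, -11, -10]
  [-9, -12, 0, -6, -1, 3, -9]
  [-9, -6, -10, 0, -11, -10, -9]
  [-5, 1, -14, -2, 0, -6, -5]
  [-13, -17, -13, -7, 1, 0, -13]
  [-4, -21, -20, -1, -12, -5, 0]
D(3):
  [0, -17, -19, 3, -16, -1, 0]
  [-10, 0, -17, -7, -11, -11, -10]
  [-9, -12, 0, -6, -1, 3, -9]
  [-9, -6, -10, 0, -11, -7, -9]
  [-5, 1, -14, -2, 0, -6, -5]
  [-13, -17, -13, -7, 1, 0, -13]
  [-4, -21, -20, -1, -12, -5, 0]
D(4):
  [0, -3, -7, 3, -8, -1, 0]
  [-10, 0, -17, -7, -11, -11, -10]
  [-9, -12, 0, -6, -1, 3, -9]
  [-9, -6, -10, 0, -11, -7, -9]
  [-5, 1, -12, -2, 0, -6, -5]
  [-13, -13, -13, -7, 1, 0, -13]
  [-4, -7, -11, -1, -12, -5, 0]
D(5):
  [0, -3, -7, 3, -8, -1, 0]
  [-10, 0, -17, -7, -11, -11, -10]
  [-6, 0, 0, -3, -1, 3, -6]
  [-9, -6, -10, 0, -11, -7, -9]
  [-5, 1, -12, -2, 0, -6, -5]
  [-4, 2, -11, -1, 1, 0, -4]
  [-4, -7, -11, -1, -12, -5, 0]
D(6):
  [0, 1, -7, 3, 0, -1, 0]
  [-10, 0, -17, -7, -10, -11, -10]
  [-1, 5, 0, 2, 4, 3, -1]
  [-9, -5, -10, 0, -6, -7, -9]
  [-5, 1, -12, -2, 0, -6, -5]
  [-4, 2, -11, -1, 1, 0, -4]
  [-4, -3, -11, -1, -4, -5, 0]
D(7):
  [0, 1, -7, 3, 0, -1, 0]
  [-10, 0, -17, -7, -10, -11, -10]
  [-1, 5, 0, 2, 4, 3, -1]
  [-9, -5, -10, 0, -6, -7, -9]
  [-5, 1, -12, -2, 0, -6, -5]
  [-4, 2, -11, -1, 1, 0, -4]
  [-4, -3, -11, -1, -4, -5, 0]
Answer: A* = [[0, 1, -7, 3, 0, -1, 0], [-10, 0, -17, -7, -10, -11, -10], [-1, 5, 0, 2, 4, 3, -1], [-9, -5, -10, 0, -6, -7, -9], [-5, 1, -12, -2, 0, -6, -5], [-4, 2, -11, -1, 1, 0, -4], [-4, -3, -11, -1, -4, -5, 0]]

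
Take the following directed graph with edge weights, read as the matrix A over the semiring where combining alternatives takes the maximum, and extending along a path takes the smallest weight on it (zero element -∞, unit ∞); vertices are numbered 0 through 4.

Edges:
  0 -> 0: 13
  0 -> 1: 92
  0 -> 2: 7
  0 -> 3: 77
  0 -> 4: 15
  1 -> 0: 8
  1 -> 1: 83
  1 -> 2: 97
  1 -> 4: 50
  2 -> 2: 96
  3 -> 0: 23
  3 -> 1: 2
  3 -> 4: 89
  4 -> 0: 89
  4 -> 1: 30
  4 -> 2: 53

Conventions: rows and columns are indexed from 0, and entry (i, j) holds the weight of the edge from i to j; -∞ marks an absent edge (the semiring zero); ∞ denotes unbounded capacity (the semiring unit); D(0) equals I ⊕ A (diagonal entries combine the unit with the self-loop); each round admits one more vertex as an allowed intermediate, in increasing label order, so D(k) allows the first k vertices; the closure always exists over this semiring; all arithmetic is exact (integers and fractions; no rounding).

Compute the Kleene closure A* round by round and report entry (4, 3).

D(0):
  [∞, 92, 7, 77, 15]
  [8, ∞, 97, -∞, 50]
  [-∞, -∞, ∞, -∞, -∞]
  [23, 2, -∞, ∞, 89]
  [89, 30, 53, -∞, ∞]
D(1):
  [∞, 92, 7, 77, 15]
  [8, ∞, 97, 8, 50]
  [-∞, -∞, ∞, -∞, -∞]
  [23, 23, 7, ∞, 89]
  [89, 89, 53, 77, ∞]
D(2):
  [∞, 92, 92, 77, 50]
  [8, ∞, 97, 8, 50]
  [-∞, -∞, ∞, -∞, -∞]
  [23, 23, 23, ∞, 89]
  [89, 89, 89, 77, ∞]
D(3):
  [∞, 92, 92, 77, 50]
  [8, ∞, 97, 8, 50]
  [-∞, -∞, ∞, -∞, -∞]
  [23, 23, 23, ∞, 89]
  [89, 89, 89, 77, ∞]
D(4):
  [∞, 92, 92, 77, 77]
  [8, ∞, 97, 8, 50]
  [-∞, -∞, ∞, -∞, -∞]
  [23, 23, 23, ∞, 89]
  [89, 89, 89, 77, ∞]
D(5):
  [∞, 92, 92, 77, 77]
  [50, ∞, 97, 50, 50]
  [-∞, -∞, ∞, -∞, -∞]
  [89, 89, 89, ∞, 89]
  [89, 89, 89, 77, ∞]
Answer: A*[4][3] = 77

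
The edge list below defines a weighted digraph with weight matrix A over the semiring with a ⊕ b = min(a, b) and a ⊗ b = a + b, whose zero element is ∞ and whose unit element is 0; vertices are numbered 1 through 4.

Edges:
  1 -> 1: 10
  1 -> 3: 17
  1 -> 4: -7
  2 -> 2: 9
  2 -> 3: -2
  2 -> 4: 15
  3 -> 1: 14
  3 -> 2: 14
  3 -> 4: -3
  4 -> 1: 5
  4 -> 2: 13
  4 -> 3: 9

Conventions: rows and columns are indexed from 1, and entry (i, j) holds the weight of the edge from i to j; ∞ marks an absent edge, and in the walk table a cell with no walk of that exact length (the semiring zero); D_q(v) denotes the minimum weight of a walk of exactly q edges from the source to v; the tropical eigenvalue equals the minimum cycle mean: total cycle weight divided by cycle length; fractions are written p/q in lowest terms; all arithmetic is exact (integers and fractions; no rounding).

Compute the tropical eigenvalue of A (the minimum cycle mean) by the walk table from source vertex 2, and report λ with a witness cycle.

q=0: [∞, 0, ∞, ∞]
q=1: [∞, 9, -2, 15]
q=2: [12, 12, 7, -5]
q=3: [0, 8, 4, 4]
q=4: [9, 17, 6, -7]
Optimal cycle mean attained by: cycle 1->4->1, total (-7) + 5, length 2.
Answer: λ = -1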